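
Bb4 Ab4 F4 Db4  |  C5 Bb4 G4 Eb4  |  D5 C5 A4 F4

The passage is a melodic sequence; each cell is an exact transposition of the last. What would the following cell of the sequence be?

E5 D5 B4 G4

Taking 4-note groups, the heads are Bb4, C5, D5: the pattern moves up a 2nd.
Statement 4 starts on E5 and keeps the same exact contour: E5 D5 B4 G4.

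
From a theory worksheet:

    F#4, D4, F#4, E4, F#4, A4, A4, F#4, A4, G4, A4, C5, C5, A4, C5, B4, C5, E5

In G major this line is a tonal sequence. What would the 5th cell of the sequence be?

G5 E5 G5 F#5 G5 B5

Unit = 6 notes; the statements start on F#4, A4, C5, moving up a 3rd each time.
Continuing the starts: E5 → G5.
From G5 the diatonic shape gives G5 E5 G5 F#5 G5 B5.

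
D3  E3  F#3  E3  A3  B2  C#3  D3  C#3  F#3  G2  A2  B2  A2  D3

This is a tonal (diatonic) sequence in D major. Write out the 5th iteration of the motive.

C#2 D2 E2 D2 G2

Unit = 5 notes; the statements start on D3, B2, G2, moving down a 3rd each time.
Carrying on: E2 → C#2.
Statement 5 starts on C#2 and keeps the same diatonic contour: C#2 D2 E2 D2 G2.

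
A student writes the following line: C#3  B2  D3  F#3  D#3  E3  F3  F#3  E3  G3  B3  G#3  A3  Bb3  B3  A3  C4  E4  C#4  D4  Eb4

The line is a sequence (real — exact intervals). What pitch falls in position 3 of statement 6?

Eb5

Grouping in 7s, the 3rd note of each cell is D3, G3, C4.
Each moves up a 4th. Continuing: F4 → Bb4 → Eb5.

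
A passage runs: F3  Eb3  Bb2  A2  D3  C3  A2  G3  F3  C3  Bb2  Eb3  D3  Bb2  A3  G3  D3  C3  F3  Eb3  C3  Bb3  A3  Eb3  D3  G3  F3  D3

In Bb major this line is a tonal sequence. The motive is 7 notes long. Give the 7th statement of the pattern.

The 7-note cells begin on F3, G3, A3, Bb3 — each up a 2nd from the last.
Carrying on: C4 → D4 → Eb4.
So cell 7 is Eb4 D4 A3 G3 C4 Bb3 G3.

Eb4 D4 A3 G3 C4 Bb3 G3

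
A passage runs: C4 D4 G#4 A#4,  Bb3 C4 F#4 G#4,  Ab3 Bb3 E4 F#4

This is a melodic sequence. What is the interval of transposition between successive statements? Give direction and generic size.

down a 2nd

Taking 4-note groups, the heads are C4, Bb3, Ab3: the pattern moves down a 2nd.
C4 to Bb3 is down a 2nd.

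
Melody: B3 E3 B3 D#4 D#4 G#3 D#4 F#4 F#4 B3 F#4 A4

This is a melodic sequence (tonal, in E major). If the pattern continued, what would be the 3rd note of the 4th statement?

With 4-note cells, note 3 of each statement runs B3, D#4, F#4.
From F#4, up a 3rd gives A4.

A4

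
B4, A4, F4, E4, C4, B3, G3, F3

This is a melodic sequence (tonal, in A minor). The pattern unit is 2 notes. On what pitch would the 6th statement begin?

A2

The 2-note cells begin on B4, F4, C4, G3 — each down a 4th from the last.
Extending the heads down a 4th: D3 → A2.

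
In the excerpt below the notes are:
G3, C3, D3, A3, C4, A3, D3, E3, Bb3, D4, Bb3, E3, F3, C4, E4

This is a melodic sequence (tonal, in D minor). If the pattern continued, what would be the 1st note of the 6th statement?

E4

Grouping in 5s, the 1st note of each cell is G3, A3, Bb3.
Extending up a 2nd: C4 → D4 → E4.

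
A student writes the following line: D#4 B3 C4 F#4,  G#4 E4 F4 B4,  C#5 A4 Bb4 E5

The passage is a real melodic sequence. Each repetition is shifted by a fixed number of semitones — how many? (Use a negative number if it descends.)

The 4-note cells begin on D#4, G#4, C#5 — each up a 4th from the last.
D#4→G#4 is 68 − 63 = 5 semitones.

5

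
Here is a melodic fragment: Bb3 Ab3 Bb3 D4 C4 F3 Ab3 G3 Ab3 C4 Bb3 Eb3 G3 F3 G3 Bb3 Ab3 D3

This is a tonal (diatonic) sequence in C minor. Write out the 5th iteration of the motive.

Eb3 D3 Eb3 G3 F3 Bb2

Taking 6-note groups, the heads are Bb3, Ab3, G3: the pattern moves down a 2nd.
Continuing the starts: F3 → Eb3.
So cell 5 is Eb3 D3 Eb3 G3 F3 Bb2.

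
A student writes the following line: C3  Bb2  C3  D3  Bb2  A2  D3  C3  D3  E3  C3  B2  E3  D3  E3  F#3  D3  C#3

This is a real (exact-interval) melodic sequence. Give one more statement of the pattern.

F#3 E3 F#3 G#3 E3 D#3

The 6-note cells begin on C3, D3, E3 — each up a 2nd from the last.
From F#3 the exact shape gives F#3 E3 F#3 G#3 E3 D#3.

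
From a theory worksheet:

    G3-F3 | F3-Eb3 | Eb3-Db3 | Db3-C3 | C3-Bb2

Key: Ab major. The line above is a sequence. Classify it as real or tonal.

Every note is diatonic to Ab major.
Cell 1 has -2 semitones from note 1 to 2, but cell 4 has -1 — the interval quality changes while the contour stays the same, which is the hallmark of a tonal sequence.

tonal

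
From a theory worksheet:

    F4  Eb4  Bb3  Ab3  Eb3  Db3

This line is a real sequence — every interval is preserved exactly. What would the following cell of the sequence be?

Unit = 2 notes; the statements start on F4, Bb3, Eb3, moving down a 5th each time.
From Ab2 the exact shape gives Ab2 Gb2.

Ab2 Gb2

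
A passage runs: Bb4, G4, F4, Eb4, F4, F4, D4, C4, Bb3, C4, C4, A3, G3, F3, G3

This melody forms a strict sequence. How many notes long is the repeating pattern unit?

5

15 notes total. Splitting into 3 groups of 5:
Bb4 G4 F4 Eb4 F4 | F4 D4 C4 Bb3 C4 | C4 A3 G3 F3 G3
Every group is a transposition down a 4th of the one before; no shorter unit works.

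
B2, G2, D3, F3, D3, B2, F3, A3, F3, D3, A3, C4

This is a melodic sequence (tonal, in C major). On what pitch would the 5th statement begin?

C4

With a 4-note motive the entries are B2, D3, F3, each up a 3rd from the previous.
Extending the heads up a 3rd: A3 → C4.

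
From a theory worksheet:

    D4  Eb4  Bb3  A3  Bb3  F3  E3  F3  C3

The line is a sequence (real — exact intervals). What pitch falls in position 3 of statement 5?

D2

The unit is 3 notes. Position-3 pitches of the 3 shown cells: Bb3, F3, C3.
Each moves down a 4th. Continuing: G2 → D2.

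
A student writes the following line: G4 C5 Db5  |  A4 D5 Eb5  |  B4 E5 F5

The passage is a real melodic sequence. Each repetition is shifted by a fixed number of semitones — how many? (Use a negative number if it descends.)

The 3-note cells begin on G4, A4, B4 — each up a 2nd from the last.
G4→A4 is 69 − 67 = 2 semitones.

2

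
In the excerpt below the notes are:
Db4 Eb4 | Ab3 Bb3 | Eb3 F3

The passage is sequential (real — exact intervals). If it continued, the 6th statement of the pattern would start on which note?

With a 2-note motive the entries are Db4, Ab3, Eb3, each down a 4th from the previous.
Continuing: Bb2 → F2 → C2. Statement 6 starts on C2.

C2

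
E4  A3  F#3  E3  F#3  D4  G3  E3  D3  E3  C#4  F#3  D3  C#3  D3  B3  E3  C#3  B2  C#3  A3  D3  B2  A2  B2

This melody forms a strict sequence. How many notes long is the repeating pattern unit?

5

Try groups of 5 (5 cells in 25 notes):
E4 A3 F#3 E3 F#3 | D4 G3 E3 D3 E3 | C#4 F#3 D3 C#3 D3 | B3 E3 C#3 B2 C#3 | A3 D3 B2 A2 B2
That's a consistent down a 2nd shift per cell, and no other grouping gives one.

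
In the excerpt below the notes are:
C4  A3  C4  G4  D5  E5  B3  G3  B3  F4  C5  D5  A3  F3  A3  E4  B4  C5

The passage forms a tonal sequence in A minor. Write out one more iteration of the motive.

Taking 6-note groups, the heads are C4, B3, A3: the pattern moves down a 2nd.
So cell 4 is G3 E3 G3 D4 A4 B4.

G3 E3 G3 D4 A4 B4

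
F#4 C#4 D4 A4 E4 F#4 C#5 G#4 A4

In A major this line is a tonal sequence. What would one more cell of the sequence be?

E5 B4 C#5

Taking 3-note groups, the heads are F#4, A4, C#5: the pattern moves up a 3rd.
So cell 4 is E5 B4 C#5.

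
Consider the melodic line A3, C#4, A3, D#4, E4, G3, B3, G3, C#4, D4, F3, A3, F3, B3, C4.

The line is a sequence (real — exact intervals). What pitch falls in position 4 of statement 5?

The unit is 5 notes. Position-4 pitches of the 3 shown cells: D#4, C#4, B3.
Extending down a 2nd: A3 → G3.

G3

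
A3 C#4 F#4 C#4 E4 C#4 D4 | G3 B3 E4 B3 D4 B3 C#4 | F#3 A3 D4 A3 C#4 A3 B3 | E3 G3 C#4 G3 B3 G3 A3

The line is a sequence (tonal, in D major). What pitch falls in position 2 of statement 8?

C#3

With 7-note cells, note 2 of each statement runs C#4, B3, A3, G3.
Extending down a 2nd: F#3 → E3 → D3 → C#3.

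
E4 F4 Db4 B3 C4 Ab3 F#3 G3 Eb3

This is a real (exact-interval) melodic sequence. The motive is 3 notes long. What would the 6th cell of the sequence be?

D#2 E2 C2

The 3-note cells begin on E4, B3, F#3 — each down a 4th from the last.
Extending down a 4th: C#3 → G#2 → D#2.
From D#2 the exact shape gives D#2 E2 C2.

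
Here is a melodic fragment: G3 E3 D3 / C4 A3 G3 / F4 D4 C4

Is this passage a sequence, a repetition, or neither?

sequence

Each 3-note cell is the previous one transposed up a 4th.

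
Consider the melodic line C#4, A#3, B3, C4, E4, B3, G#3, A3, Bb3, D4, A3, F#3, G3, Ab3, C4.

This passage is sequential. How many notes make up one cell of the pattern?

5

15 notes total. Splitting into 3 groups of 5:
C#4 A#3 B3 C4 E4 | B3 G#3 A3 Bb3 D4 | A3 F#3 G3 Ab3 C4
Every group is a transposition down a 2nd of the one before; no shorter unit works.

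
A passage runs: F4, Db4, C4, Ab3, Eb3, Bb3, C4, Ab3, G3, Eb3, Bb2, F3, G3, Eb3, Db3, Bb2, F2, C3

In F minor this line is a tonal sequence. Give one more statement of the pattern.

Taking 6-note groups, the heads are F4, C4, G3: the pattern moves down a 4th.
Statement 4 starts on Db3 and keeps the same diatonic contour: Db3 Bb2 Ab2 F2 C2 G2.

Db3 Bb2 Ab2 F2 C2 G2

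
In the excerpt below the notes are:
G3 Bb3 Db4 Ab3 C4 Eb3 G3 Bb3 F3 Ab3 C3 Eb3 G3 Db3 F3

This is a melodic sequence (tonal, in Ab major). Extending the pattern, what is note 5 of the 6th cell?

With 5-note cells, note 5 of each statement runs C4, Ab3, F3.
Extending down a 3rd: Db3 → Bb2 → G2.

G2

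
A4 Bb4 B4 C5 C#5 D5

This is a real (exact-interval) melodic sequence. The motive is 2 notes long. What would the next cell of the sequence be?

D#5 E5

The 2-note cells begin on A4, B4, C#5 — each up a 2nd from the last.
Statement 4 starts on D#5 and keeps the same exact contour: D#5 E5.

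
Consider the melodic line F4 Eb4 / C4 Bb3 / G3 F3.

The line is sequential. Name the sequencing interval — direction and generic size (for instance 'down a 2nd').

Taking 2-note groups, the heads are F4, C4, G3: the pattern moves down a 4th.
From F4 to C4: down a 4th.

down a 4th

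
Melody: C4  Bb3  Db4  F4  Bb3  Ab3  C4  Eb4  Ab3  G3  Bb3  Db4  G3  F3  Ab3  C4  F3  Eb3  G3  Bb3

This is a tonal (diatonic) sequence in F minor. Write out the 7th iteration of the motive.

Db3 C3 Eb3 G3

The 4-note cells begin on C4, Bb3, Ab3, G3, F3 — each down a 2nd from the last.
Carrying on: Eb3 → Db3.
From Db3 the diatonic shape gives Db3 C3 Eb3 G3.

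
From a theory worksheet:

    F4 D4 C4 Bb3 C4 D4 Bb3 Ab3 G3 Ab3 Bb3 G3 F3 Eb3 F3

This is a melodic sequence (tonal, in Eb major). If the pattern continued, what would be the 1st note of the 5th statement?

The unit is 5 notes. Position-1 pitches of the 3 shown cells: F4, D4, Bb3.
Carrying that down a 3rd forward: G3 → Eb3.

Eb3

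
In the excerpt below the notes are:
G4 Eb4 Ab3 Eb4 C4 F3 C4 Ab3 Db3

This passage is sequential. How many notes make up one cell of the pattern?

Try groups of 3 (3 cells in 9 notes):
G4 Eb4 Ab3 | Eb4 C4 F3 | C4 Ab3 Db3
Every group is a transposition down a 3rd of the one before; no shorter unit works.

3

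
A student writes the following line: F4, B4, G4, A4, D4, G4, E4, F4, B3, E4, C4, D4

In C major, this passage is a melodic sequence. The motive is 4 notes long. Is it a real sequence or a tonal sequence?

tonal

Every note is diatonic to C major.
Cell 1 has +6 semitones from note 1 to 2, but cell 2 has +5 — the interval quality changes while the contour stays the same, which is the hallmark of a tonal sequence.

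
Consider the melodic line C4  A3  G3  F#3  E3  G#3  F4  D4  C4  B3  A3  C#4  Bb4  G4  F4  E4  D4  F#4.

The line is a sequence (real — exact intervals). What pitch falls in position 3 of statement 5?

Eb5

The unit is 6 notes. Position-3 pitches of the 3 shown cells: G3, C4, F4.
Carrying that up a 4th forward: Bb4 → Eb5.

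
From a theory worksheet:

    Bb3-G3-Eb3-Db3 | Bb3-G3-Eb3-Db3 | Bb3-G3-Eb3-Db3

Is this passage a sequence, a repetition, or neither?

Each 4-note cell is identical (Bb3 G3 Eb3 Db3), restated at the same pitch.

repetition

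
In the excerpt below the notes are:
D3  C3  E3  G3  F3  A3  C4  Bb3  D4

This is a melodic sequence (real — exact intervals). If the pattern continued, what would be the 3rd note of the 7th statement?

The unit is 3 notes. Position-3 pitches of the 3 shown cells: E3, A3, D4.
Carrying that up a 4th forward: G4 → C5 → F5 → Bb5.

Bb5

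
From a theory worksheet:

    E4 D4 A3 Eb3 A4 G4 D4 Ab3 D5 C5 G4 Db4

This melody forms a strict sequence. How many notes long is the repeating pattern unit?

4

There are 12 notes; a 4-note unit gives 3 cells:
E4 D4 A3 Eb3 | A4 G4 D4 Ab3 | D5 C5 G4 Db4
Each cell is the previous one up a 4th — so the unit is 4 notes.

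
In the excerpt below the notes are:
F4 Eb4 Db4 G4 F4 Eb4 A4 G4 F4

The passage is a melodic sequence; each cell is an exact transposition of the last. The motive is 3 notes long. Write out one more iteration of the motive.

The 3-note cells begin on F4, G4, A4 — each up a 2nd from the last.
Statement 4 starts on B4 and keeps the same exact contour: B4 A4 G4.

B4 A4 G4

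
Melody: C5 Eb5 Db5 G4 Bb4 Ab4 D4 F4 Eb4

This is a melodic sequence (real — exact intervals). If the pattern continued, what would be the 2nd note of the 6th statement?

The unit is 3 notes. Position-2 pitches of the 3 shown cells: Eb5, Bb4, F4.
Each moves down a 4th. Continuing: C4 → G3 → D3.

D3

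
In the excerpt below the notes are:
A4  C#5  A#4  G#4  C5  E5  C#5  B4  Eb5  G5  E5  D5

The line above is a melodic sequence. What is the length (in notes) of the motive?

4

12 notes total. Splitting into 3 groups of 4:
A4 C#5 A#4 G#4 | C5 E5 C#5 B4 | Eb5 G5 E5 D5
Each cell is the previous one up a 3rd — so the unit is 4 notes.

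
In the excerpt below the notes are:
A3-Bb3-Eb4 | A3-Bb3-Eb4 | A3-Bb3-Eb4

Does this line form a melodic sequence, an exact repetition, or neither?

repetition

Each 3-note cell is identical (A3 Bb3 Eb4), restated at the same pitch.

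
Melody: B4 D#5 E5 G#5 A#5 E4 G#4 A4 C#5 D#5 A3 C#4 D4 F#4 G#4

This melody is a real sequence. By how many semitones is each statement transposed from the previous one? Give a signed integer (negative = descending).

Taking 5-note groups, the heads are B4, E4, A3: the pattern moves down a 5th.
Counting half-steps from B4 to E4: -7.

-7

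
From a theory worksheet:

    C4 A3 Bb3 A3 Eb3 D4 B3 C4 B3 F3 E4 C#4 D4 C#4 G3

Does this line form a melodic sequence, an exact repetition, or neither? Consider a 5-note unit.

Each 5-note cell is the previous one transposed up a 2nd.

sequence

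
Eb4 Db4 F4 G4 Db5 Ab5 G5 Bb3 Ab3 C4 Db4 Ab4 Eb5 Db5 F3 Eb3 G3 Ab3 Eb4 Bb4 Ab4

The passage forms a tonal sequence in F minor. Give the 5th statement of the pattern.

Unit = 7 notes; the statements start on Eb4, Bb3, F3, moving down a 4th each time.
Extending down a 4th: C3 → G2.
From G2 the diatonic shape gives G2 F2 Ab2 Bb2 F3 C4 Bb3.

G2 F2 Ab2 Bb2 F3 C4 Bb3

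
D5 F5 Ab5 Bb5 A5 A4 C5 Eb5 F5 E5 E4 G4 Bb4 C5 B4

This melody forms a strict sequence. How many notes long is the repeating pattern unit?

5

Try groups of 5 (3 cells in 15 notes):
D5 F5 Ab5 Bb5 A5 | A4 C5 Eb5 F5 E5 | E4 G4 Bb4 C5 B4
That's a consistent down a 4th shift per cell, and no other grouping gives one.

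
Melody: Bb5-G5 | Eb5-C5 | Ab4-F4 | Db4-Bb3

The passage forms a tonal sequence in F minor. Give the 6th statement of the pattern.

C3 Ab2

The 2-note cells begin on Bb5, Eb5, Ab4, Db4 — each down a 5th from the last.
Continuing the starts: G3 → C3.
From C3 the diatonic shape gives C3 Ab2.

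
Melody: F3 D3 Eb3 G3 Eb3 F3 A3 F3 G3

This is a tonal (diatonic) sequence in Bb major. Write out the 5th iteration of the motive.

C4 A3 Bb3

With a 3-note motive the entries are F3, G3, A3, each up a 2nd from the previous.
Extending up a 2nd: Bb3 → C4.
Statement 5 starts on C4 and keeps the same diatonic contour: C4 A3 Bb3.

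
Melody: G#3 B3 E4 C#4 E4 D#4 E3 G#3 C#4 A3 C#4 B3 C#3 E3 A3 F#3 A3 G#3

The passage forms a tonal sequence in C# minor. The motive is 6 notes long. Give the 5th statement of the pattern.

Taking 6-note groups, the heads are G#3, E3, C#3: the pattern moves down a 3rd.
Continuing the starts: A2 → F#2.
Statement 5 starts on F#2 and keeps the same diatonic contour: F#2 A2 D#3 B2 D#3 C#3.

F#2 A2 D#3 B2 D#3 C#3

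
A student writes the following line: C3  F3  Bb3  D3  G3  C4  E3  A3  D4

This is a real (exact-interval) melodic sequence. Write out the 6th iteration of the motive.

A#3 D#4 G#4

With a 3-note motive the entries are C3, D3, E3, each up a 2nd from the previous.
Carrying on: F#3 → G#3 → A#3.
So cell 6 is A#3 D#4 G#4.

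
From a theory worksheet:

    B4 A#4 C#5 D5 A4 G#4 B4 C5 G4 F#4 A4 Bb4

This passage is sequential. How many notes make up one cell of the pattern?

12 notes total. Splitting into 3 groups of 4:
B4 A#4 C#5 D5 | A4 G#4 B4 C5 | G4 F#4 A4 Bb4
Every group is a transposition down a 2nd of the one before; no shorter unit works.

4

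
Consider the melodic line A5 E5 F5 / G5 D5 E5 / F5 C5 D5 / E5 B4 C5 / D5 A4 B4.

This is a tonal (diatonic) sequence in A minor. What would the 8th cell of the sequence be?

A4 E4 F4

Taking 3-note groups, the heads are A5, G5, F5, E5, D5: the pattern moves down a 2nd.
Extending down a 2nd: C5 → B4 → A4.
Statement 8 starts on A4 and keeps the same diatonic contour: A4 E4 F4.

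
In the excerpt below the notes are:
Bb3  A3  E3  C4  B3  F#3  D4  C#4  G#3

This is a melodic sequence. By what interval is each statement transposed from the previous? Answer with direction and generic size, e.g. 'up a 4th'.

With a 3-note motive the entries are Bb3, C4, D4, each up a 2nd from the previous.
From Bb3 to C4: up a 2nd.

up a 2nd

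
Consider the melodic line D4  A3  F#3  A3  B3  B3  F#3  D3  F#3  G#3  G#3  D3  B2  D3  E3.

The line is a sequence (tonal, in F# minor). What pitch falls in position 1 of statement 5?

C#3

The unit is 5 notes. Position-1 pitches of the 3 shown cells: D4, B3, G#3.
Carrying that down a 3rd forward: E3 → C#3.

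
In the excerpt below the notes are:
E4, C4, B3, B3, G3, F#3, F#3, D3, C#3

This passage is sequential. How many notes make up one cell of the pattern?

3

9 notes total. Splitting into 3 groups of 3:
E4 C4 B3 | B3 G3 F#3 | F#3 D3 C#3
Every group is a transposition down a 4th of the one before; no shorter unit works.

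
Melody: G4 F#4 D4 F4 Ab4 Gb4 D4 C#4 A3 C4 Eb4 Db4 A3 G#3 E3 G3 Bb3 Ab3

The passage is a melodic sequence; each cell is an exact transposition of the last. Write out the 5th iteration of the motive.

B2 A#2 F#2 A2 C3 Bb2

With a 6-note motive the entries are G4, D4, A3, each down a 4th from the previous.
Extending down a 4th: E3 → B2.
From B2 the exact shape gives B2 A#2 F#2 A2 C3 Bb2.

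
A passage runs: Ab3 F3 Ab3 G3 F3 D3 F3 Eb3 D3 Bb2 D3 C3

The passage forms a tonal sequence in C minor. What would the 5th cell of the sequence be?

Taking 4-note groups, the heads are Ab3, F3, D3: the pattern moves down a 3rd.
Continuing the starts: Bb2 → G2.
Statement 5 starts on G2 and keeps the same diatonic contour: G2 Eb2 G2 F2.

G2 Eb2 G2 F2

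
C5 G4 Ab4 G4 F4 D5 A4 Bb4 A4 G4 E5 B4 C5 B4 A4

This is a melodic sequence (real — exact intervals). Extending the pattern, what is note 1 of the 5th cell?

With 5-note cells, note 1 of each statement runs C5, D5, E5.
Carrying that up a 2nd forward: F#5 → G#5.

G#5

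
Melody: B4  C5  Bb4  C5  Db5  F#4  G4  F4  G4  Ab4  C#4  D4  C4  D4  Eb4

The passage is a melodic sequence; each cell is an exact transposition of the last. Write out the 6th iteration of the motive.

Unit = 5 notes; the statements start on B4, F#4, C#4, moving down a 4th each time.
Extending down a 4th: G#3 → D#3 → A#2.
From A#2 the exact shape gives A#2 B2 A2 B2 C3.

A#2 B2 A2 B2 C3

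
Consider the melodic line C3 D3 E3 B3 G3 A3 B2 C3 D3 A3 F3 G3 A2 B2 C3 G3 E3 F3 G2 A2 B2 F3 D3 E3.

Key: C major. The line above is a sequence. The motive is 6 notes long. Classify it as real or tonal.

tonal

Every note is diatonic to C major.
Cell 1 has +2 semitones from note 1 to 2, but cell 2 has +1 — the interval quality changes while the contour stays the same, which is the hallmark of a tonal sequence.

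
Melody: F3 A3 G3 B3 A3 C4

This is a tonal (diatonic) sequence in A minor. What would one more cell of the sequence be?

The 2-note cells begin on F3, G3, A3 — each up a 2nd from the last.
Statement 4 starts on B3 and keeps the same diatonic contour: B3 D4.

B3 D4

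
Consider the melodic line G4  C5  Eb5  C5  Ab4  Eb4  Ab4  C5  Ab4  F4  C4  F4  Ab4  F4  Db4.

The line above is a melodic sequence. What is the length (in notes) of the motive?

There are 15 notes; a 5-note unit gives 3 cells:
G4 C5 Eb5 C5 Ab4 | Eb4 Ab4 C5 Ab4 F4 | C4 F4 Ab4 F4 Db4
That's a consistent down a 3rd shift per cell, and no other grouping gives one.

5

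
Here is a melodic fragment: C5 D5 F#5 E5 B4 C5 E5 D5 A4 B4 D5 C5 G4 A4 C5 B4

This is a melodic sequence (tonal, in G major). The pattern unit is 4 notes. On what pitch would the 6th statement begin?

Unit = 4 notes; the statements start on C5, B4, A4, G4, moving down a 2nd each time.
Continuing: F#4 → E4. Statement 6 starts on E4.

E4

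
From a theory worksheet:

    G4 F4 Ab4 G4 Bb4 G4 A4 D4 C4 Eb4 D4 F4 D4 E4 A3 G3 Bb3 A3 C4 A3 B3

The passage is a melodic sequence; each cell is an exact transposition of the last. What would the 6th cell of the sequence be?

F#2 E2 G2 F#2 A2 F#2 G#2

The 7-note cells begin on G4, D4, A3 — each down a 4th from the last.
Extending down a 4th: E3 → B2 → F#2.
So cell 6 is F#2 E2 G2 F#2 A2 F#2 G#2.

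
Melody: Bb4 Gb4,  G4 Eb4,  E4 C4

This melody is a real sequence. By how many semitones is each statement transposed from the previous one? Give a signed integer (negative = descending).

Unit = 2 notes; the statements start on Bb4, G4, E4, moving down a 3rd each time.
Bb4→G4 is 67 − 70 = -3 semitones.

-3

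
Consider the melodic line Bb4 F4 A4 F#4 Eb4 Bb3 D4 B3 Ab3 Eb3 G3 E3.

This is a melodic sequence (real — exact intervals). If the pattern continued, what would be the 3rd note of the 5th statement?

With 4-note cells, note 3 of each statement runs A4, D4, G3.
Each moves down a 5th. Continuing: C3 → F2.

F2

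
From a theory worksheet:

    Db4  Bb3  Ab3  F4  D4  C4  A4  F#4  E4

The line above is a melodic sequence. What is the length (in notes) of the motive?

3

Try groups of 3 (3 cells in 9 notes):
Db4 Bb3 Ab3 | F4 D4 C4 | A4 F#4 E4
Every group is a transposition up a 3rd of the one before; no shorter unit works.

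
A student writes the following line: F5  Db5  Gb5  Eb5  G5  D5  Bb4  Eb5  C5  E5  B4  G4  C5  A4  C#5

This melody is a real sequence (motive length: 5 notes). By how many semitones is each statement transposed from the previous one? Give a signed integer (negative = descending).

Unit = 5 notes; the statements start on F5, D5, B4, moving down a 3rd each time.
F5→D5 is 74 − 77 = -3 semitones.

-3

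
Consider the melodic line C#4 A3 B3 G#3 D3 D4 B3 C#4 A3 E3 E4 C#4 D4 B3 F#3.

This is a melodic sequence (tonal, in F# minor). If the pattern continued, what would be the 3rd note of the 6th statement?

The unit is 5 notes. Position-3 pitches of the 3 shown cells: B3, C#4, D4.
Extending up a 2nd: E4 → F#4 → G#4.

G#4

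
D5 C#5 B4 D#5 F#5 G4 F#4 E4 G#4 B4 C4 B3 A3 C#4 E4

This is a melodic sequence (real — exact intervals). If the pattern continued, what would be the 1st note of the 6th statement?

Eb2

The unit is 5 notes. Position-1 pitches of the 3 shown cells: D5, G4, C4.
Extending down a 5th: F3 → Bb2 → Eb2.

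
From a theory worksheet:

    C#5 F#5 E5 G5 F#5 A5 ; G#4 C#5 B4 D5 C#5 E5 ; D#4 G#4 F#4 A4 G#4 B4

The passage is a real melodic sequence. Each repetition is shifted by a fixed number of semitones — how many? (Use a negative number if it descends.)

Unit = 6 notes; the statements start on C#5, G#4, D#4, moving down a 4th each time.
C#5→G#4 is 68 − 73 = -5 semitones.

-5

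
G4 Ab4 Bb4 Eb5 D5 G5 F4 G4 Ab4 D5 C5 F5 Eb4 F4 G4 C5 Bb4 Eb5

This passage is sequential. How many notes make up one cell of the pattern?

Try groups of 6 (3 cells in 18 notes):
G4 Ab4 Bb4 Eb5 D5 G5 | F4 G4 Ab4 D5 C5 F5 | Eb4 F4 G4 C5 Bb4 Eb5
Each cell is the previous one down a 2nd — so the unit is 6 notes.

6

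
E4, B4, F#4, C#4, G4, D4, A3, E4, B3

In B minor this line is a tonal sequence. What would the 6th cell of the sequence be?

The 3-note cells begin on E4, C#4, A3 — each down a 3rd from the last.
Carrying on: F#3 → D3 → B2.
From B2 the diatonic shape gives B2 F#3 C#3.

B2 F#3 C#3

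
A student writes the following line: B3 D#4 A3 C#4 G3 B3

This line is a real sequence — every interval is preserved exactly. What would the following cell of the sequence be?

Taking 2-note groups, the heads are B3, A3, G3: the pattern moves down a 2nd.
Statement 4 starts on F3 and keeps the same exact contour: F3 A3.

F3 A3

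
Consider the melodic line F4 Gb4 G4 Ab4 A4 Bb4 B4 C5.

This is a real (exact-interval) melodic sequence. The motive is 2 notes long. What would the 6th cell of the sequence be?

D#5 E5

The 2-note cells begin on F4, G4, A4, B4 — each up a 2nd from the last.
Continuing the starts: C#5 → D#5.
From D#5 the exact shape gives D#5 E5.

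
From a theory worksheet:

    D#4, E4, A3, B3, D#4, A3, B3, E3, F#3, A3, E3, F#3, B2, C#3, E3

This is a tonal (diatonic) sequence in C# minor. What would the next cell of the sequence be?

B2 C#3 F#2 G#2 B2

With a 5-note motive the entries are D#4, A3, E3, each down a 4th from the previous.
From B2 the diatonic shape gives B2 C#3 F#2 G#2 B2.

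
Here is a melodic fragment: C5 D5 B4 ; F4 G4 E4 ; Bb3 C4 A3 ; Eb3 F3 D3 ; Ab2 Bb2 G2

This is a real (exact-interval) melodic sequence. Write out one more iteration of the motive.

Taking 3-note groups, the heads are C5, F4, Bb3, Eb3, Ab2: the pattern moves down a 5th.
So cell 6 is Db2 Eb2 C2.

Db2 Eb2 C2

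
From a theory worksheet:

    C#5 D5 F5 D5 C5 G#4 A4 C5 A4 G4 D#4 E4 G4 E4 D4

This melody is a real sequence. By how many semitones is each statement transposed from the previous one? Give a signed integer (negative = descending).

With a 5-note motive the entries are C#5, G#4, D#4, each down a 4th from the previous.
C#5 to G#4 spans -5 semitones.

-5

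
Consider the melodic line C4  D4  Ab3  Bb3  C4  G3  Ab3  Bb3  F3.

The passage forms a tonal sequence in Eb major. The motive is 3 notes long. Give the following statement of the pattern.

G3 Ab3 Eb3

Unit = 3 notes; the statements start on C4, Bb3, Ab3, moving down a 2nd each time.
From G3 the diatonic shape gives G3 Ab3 Eb3.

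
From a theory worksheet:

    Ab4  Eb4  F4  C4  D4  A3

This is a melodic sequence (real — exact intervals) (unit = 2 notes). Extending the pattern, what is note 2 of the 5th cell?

D#3

The unit is 2 notes. Position-2 pitches of the 3 shown cells: Eb4, C4, A3.
Extending down a 3rd: F#3 → D#3.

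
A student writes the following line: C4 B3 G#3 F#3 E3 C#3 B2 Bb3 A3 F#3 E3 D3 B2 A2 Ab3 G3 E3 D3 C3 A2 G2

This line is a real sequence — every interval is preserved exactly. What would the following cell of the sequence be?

Gb3 F3 D3 C3 Bb2 G2 F2

The 7-note cells begin on C4, Bb3, Ab3 — each down a 2nd from the last.
Statement 4 starts on Gb3 and keeps the same exact contour: Gb3 F3 D3 C3 Bb2 G2 F2.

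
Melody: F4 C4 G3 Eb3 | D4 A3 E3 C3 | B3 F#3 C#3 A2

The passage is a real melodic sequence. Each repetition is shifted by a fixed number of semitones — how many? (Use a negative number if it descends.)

-3

Unit = 4 notes; the statements start on F4, D4, B3, moving down a 3rd each time.
Counting half-steps from F4 to D4: -3.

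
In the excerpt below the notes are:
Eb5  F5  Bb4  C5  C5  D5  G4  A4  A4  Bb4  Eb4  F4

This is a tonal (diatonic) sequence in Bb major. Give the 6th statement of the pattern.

Unit = 4 notes; the statements start on Eb5, C5, A4, moving down a 3rd each time.
Continuing the starts: F4 → D4 → Bb3.
So cell 6 is Bb3 C4 F3 G3.

Bb3 C4 F3 G3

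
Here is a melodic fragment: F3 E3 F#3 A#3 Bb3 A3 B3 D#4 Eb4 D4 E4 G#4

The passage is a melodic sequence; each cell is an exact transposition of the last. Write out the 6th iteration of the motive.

Gb5 F5 G5 B5

With a 4-note motive the entries are F3, Bb3, Eb4, each up a 4th from the previous.
Carrying on: Ab4 → Db5 → Gb5.
Statement 6 starts on Gb5 and keeps the same exact contour: Gb5 F5 G5 B5.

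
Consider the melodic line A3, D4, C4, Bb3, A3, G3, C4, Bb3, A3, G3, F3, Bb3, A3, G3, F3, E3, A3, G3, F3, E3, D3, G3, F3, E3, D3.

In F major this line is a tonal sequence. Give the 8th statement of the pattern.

A2 D3 C3 Bb2 A2

Taking 5-note groups, the heads are A3, G3, F3, E3, D3: the pattern moves down a 2nd.
Extending down a 2nd: C3 → Bb2 → A2.
So cell 8 is A2 D3 C3 Bb2 A2.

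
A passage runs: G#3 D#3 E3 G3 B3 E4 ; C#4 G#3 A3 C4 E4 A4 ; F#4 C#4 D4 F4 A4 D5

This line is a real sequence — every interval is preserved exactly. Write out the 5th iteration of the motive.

E5 B4 C5 Eb5 G5 C6

Taking 6-note groups, the heads are G#3, C#4, F#4: the pattern moves up a 4th.
Extending up a 4th: B4 → E5.
Statement 5 starts on E5 and keeps the same exact contour: E5 B4 C5 Eb5 G5 C6.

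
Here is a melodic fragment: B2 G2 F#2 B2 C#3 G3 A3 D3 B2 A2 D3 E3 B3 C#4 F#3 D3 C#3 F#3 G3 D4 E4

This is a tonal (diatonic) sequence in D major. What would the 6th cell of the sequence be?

E4 C#4 B3 E4 F#4 C#5 D5

Unit = 7 notes; the statements start on B2, D3, F#3, moving up a 3rd each time.
Extending up a 3rd: A3 → C#4 → E4.
From E4 the diatonic shape gives E4 C#4 B3 E4 F#4 C#5 D5.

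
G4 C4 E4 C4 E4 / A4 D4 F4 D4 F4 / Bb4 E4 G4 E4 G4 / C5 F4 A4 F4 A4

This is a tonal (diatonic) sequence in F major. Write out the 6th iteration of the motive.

E5 A4 C5 A4 C5

With a 5-note motive the entries are G4, A4, Bb4, C5, each up a 2nd from the previous.
Continuing the starts: D5 → E5.
Statement 6 starts on E5 and keeps the same diatonic contour: E5 A4 C5 A4 C5.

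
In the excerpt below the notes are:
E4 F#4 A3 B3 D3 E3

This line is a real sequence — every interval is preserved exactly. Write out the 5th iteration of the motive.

With a 2-note motive the entries are E4, A3, D3, each down a 5th from the previous.
Extending down a 5th: G2 → C2.
So cell 5 is C2 D2.

C2 D2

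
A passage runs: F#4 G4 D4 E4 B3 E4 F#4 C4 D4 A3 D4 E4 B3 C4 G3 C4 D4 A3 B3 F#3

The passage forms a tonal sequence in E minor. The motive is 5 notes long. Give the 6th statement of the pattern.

A3 B3 F#3 G3 D3

Unit = 5 notes; the statements start on F#4, E4, D4, C4, moving down a 2nd each time.
Carrying on: B3 → A3.
Statement 6 starts on A3 and keeps the same diatonic contour: A3 B3 F#3 G3 D3.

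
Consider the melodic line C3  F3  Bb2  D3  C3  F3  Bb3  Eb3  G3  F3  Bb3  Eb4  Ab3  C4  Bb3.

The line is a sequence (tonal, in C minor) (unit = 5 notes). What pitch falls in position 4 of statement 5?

Bb4

The unit is 5 notes. Position-4 pitches of the 3 shown cells: D3, G3, C4.
Carrying that up a 4th forward: F4 → Bb4.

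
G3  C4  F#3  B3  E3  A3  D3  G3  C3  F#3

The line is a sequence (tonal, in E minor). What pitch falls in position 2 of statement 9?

Grouping in 2s, the 2nd note of each cell is C4, B3, A3, G3, F#3.
Each moves down a 2nd. Continuing: E3 → D3 → C3 → B2.

B2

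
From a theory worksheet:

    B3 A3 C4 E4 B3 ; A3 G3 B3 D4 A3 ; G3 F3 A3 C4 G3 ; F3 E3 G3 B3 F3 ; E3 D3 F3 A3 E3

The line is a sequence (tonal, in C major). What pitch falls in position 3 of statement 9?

Grouping in 5s, the 3rd note of each cell is C4, B3, A3, G3, F3.
Each moves down a 2nd. Continuing: E3 → D3 → C3 → B2.

B2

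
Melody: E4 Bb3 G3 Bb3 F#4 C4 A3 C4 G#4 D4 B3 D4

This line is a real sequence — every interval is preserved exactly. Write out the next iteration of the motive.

A#4 E4 C#4 E4

Unit = 4 notes; the statements start on E4, F#4, G#4, moving up a 2nd each time.
So cell 4 is A#4 E4 C#4 E4.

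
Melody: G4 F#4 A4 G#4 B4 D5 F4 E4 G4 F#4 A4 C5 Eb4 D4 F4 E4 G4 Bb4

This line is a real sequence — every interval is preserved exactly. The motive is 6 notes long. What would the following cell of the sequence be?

The 6-note cells begin on G4, F4, Eb4 — each down a 2nd from the last.
From Db4 the exact shape gives Db4 C4 Eb4 D4 F4 Ab4.

Db4 C4 Eb4 D4 F4 Ab4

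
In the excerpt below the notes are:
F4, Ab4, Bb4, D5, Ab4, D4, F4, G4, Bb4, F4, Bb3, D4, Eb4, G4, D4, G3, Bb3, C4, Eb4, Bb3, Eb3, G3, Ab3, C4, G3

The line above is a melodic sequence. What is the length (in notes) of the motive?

There are 25 notes; a 5-note unit gives 5 cells:
F4 Ab4 Bb4 D5 Ab4 | D4 F4 G4 Bb4 F4 | Bb3 D4 Eb4 G4 D4 | G3 Bb3 C4 Eb4 Bb3 | Eb3 G3 Ab3 C4 G3
That's a consistent down a 3rd shift per cell, and no other grouping gives one.

5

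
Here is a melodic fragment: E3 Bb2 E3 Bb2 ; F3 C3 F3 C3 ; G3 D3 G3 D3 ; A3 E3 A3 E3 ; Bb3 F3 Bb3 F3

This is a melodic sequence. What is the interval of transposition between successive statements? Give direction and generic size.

Taking 4-note groups, the heads are E3, F3, G3, A3, Bb3: the pattern moves up a 2nd.
E3 to F3 is up a 2nd.

up a 2nd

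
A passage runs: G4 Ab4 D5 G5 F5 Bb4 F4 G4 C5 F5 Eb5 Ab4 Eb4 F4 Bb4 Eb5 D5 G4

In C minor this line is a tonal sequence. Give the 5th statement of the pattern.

The 6-note cells begin on G4, F4, Eb4 — each down a 2nd from the last.
Extending down a 2nd: D4 → C4.
So cell 5 is C4 D4 G4 C5 Bb4 Eb4.

C4 D4 G4 C5 Bb4 Eb4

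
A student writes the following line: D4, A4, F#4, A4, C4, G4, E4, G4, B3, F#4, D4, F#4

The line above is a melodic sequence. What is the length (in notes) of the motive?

4

12 notes total. Splitting into 3 groups of 4:
D4 A4 F#4 A4 | C4 G4 E4 G4 | B3 F#4 D4 F#4
Each cell is the previous one down a 2nd — so the unit is 4 notes.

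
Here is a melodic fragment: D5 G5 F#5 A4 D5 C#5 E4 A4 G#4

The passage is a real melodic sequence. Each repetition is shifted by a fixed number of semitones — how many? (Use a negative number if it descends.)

Taking 3-note groups, the heads are D5, A4, E4: the pattern moves down a 4th.
D5→A4 is 69 − 74 = -5 semitones.

-5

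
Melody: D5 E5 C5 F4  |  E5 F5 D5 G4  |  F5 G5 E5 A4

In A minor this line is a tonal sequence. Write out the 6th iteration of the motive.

B5 C6 A5 D5

With a 4-note motive the entries are D5, E5, F5, each up a 2nd from the previous.
Carrying on: G5 → A5 → B5.
From B5 the diatonic shape gives B5 C6 A5 D5.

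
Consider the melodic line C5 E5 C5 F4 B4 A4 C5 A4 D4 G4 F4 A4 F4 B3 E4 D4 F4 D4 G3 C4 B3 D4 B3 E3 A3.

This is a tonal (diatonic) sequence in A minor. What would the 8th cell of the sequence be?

C3 E3 C3 F2 B2

With a 5-note motive the entries are C5, A4, F4, D4, B3, each down a 3rd from the previous.
Continuing the starts: G3 → E3 → C3.
So cell 8 is C3 E3 C3 F2 B2.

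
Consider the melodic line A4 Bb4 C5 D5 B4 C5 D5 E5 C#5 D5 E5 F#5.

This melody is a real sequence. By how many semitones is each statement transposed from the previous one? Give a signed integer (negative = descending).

2

Unit = 4 notes; the statements start on A4, B4, C#5, moving up a 2nd each time.
Counting half-steps from A4 to B4: 2.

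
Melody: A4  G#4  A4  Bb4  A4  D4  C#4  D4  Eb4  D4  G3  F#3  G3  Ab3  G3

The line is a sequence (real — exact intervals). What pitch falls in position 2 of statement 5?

E2

With 5-note cells, note 2 of each statement runs G#4, C#4, F#3.
Carrying that down a 5th forward: B2 → E2.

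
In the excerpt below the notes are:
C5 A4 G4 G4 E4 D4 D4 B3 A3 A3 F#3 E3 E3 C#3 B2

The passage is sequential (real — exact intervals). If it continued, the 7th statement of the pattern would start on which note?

With a 3-note motive the entries are C5, G4, D4, A3, E3, each down a 4th from the previous.
Extending the heads down a 4th: B2 → F#2.

F#2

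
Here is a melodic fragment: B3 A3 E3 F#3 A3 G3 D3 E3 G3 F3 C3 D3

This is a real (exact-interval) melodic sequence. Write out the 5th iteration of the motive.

Eb3 Db3 Ab2 Bb2

With a 4-note motive the entries are B3, A3, G3, each down a 2nd from the previous.
Carrying on: F3 → Eb3.
So cell 5 is Eb3 Db3 Ab2 Bb2.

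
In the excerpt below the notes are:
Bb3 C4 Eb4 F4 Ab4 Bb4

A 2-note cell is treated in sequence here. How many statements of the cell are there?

6 notes in groups of 2 gives 6/2 = 3 statements.
Starts: Bb3, Eb4, Ab4 — each up a 4th.

3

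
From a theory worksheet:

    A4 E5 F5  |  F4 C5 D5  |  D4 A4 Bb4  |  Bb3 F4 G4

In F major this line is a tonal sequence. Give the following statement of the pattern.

With a 3-note motive the entries are A4, F4, D4, Bb3, each down a 3rd from the previous.
Statement 5 starts on G3 and keeps the same diatonic contour: G3 D4 E4.

G3 D4 E4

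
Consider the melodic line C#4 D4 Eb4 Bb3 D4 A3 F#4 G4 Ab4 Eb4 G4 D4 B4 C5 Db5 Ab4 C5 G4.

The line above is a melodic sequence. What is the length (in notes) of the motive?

6

There are 18 notes; a 6-note unit gives 3 cells:
C#4 D4 Eb4 Bb3 D4 A3 | F#4 G4 Ab4 Eb4 G4 D4 | B4 C5 Db5 Ab4 C5 G4
Each cell is the previous one up a 4th — so the unit is 6 notes.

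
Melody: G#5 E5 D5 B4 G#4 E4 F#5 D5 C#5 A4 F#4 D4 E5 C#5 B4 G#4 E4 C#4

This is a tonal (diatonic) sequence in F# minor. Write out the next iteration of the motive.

Taking 6-note groups, the heads are G#5, F#5, E5: the pattern moves down a 2nd.
Statement 4 starts on D5 and keeps the same diatonic contour: D5 B4 A4 F#4 D4 B3.

D5 B4 A4 F#4 D4 B3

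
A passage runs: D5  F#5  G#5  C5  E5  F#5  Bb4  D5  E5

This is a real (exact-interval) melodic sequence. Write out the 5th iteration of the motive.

Gb4 Bb4 C5

With a 3-note motive the entries are D5, C5, Bb4, each down a 2nd from the previous.
Extending down a 2nd: Ab4 → Gb4.
So cell 5 is Gb4 Bb4 C5.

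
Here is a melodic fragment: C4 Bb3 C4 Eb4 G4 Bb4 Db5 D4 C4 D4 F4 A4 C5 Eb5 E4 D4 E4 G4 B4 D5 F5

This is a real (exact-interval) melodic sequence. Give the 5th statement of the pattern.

With a 7-note motive the entries are C4, D4, E4, each up a 2nd from the previous.
Continuing the starts: F#4 → G#4.
From G#4 the exact shape gives G#4 F#4 G#4 B4 D#5 F#5 A5.

G#4 F#4 G#4 B4 D#5 F#5 A5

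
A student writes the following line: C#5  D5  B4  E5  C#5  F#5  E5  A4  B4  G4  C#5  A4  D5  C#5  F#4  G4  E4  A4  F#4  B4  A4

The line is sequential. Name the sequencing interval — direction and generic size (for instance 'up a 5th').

Unit = 7 notes; the statements start on C#5, A4, F#4, moving down a 3rd each time.
C#5 to A4 is down a 3rd.

down a 3rd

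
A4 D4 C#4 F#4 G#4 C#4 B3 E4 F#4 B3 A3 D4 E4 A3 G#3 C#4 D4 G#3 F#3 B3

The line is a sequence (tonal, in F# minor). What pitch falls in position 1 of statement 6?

The unit is 4 notes. Position-1 pitches of the 5 shown cells: A4, G#4, F#4, E4, D4.
One more down a 2nd gives C#4.

C#4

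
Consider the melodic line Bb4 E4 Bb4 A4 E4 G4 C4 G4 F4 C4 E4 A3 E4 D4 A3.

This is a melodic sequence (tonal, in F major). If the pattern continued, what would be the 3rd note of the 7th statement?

Grouping in 5s, the 3rd note of each cell is Bb4, G4, E4.
Carrying that down a 3rd forward: C4 → A3 → F3 → D3.

D3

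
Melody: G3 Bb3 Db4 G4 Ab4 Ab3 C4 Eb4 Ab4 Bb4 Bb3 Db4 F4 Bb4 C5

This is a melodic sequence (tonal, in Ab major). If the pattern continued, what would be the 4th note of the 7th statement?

The unit is 5 notes. Position-4 pitches of the 3 shown cells: G4, Ab4, Bb4.
Carrying that up a 2nd forward: C5 → Db5 → Eb5 → F5.

F5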